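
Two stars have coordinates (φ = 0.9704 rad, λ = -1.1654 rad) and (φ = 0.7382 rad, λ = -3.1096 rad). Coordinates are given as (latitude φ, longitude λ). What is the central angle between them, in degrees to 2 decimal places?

Let φ₁ = 0.9704 rad, φ₂ = 0.7382 rad, and Δλ = -1.9442 rad.
Haversine: a = sin²(Δφ/2) + cos φ₁ cos φ₂ sin²(Δλ/2) = 0.0134 + (0.5650)(0.7397)(0.6824) = 0.29859.
Central angle c = 2·arcsin(√a) = 1.15620 rad.
So the angular separation is 66.25°.

66.25°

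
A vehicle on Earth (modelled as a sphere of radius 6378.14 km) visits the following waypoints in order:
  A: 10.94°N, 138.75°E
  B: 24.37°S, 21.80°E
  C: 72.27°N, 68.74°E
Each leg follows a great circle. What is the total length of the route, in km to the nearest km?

Leg A→B: central angle 2.0756 rad, distance 13238.5 km.
Leg B→C: central angle 1.7759 rad, distance 11326.7 km.
Total: 13238.5 + 11326.7 ≈ 24565 km.

24565 km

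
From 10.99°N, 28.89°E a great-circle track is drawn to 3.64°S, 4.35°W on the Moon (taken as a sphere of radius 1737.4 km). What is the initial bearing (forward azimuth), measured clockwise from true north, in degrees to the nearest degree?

Δλ = -33.240° = -0.5801 rad.
y = sin Δλ · cos φ₂ = (-0.5481)(0.9980) = -0.5470
x = cos φ₁ sin φ₂ − sin φ₁ cos φ₂ cos Δλ = (0.9817)(-0.0635) − (0.1906)(0.9980)(0.8364) = -0.2214
θ = atan2(y, x) = -112.04°; adding 360° gives 248°.

248°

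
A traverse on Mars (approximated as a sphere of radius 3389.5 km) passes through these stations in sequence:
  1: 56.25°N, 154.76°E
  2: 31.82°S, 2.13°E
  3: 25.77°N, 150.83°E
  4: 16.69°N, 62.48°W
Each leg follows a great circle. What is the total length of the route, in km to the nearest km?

25299 km

Leg 1→2: central angle 2.6014 rad, distance 8817.5 km.
Leg 2→3: central angle 2.6531 rad, distance 8992.8 km.
Leg 3→4: central angle 2.2093 rad, distance 7488.6 km.
Total: 8817.5 + 8992.8 + 7488.6 ≈ 25299 km.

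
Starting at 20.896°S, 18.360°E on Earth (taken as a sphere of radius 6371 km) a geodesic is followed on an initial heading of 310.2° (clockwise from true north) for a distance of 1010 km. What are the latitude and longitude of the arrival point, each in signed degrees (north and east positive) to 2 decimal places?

-14.89°, 11.19°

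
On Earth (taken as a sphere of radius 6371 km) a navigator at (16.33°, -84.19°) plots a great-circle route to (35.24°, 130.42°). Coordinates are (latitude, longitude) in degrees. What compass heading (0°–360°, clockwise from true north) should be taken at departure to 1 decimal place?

328.0°

Δλ = -145.390° = -2.5375 rad.
y = sin Δλ · cos φ₂ = (-0.5680)(0.8167) = -0.4639
x = cos φ₁ sin φ₂ − sin φ₁ cos φ₂ cos Δλ = (0.9597)(0.5770) − (0.2812)(0.8167)(-0.8230) = 0.7427
θ = atan2(y, x) = -31.99°; adding 360° gives 328.0°.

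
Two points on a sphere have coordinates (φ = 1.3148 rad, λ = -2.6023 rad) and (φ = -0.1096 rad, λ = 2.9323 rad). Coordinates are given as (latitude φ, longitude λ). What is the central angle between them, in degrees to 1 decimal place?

In radians: φ₁ = 1.3148, φ₂ = -0.1096, Δλ = -42.891° = -0.7486 rad.
Haversine: a = sin²(Δφ/2) + cos φ₁ cos φ₂ sin²(Δλ/2) = 0.4271 + (0.2532)(0.9940)(0.1337) = 0.46071.
Central angle c = 2·arcsin(√a) = 1.49213 rad.
So the angular separation is 85.5°.

85.5°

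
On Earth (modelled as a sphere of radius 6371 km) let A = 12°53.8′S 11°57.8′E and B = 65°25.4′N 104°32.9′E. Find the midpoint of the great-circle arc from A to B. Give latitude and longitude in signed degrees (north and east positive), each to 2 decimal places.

33.36°, 35.45°

Central angle δ = 1.7939 rad. Interpolating on the sphere with fraction f = 0.5:
P = [sin((1−f)δ)·A + sin(fδ)·B] / sin δ = 0.8013·A + 0.8013·B in Cartesian coordinates,
giving P = (0.6804, 0.4845, 0.5499), i.e. latitude 33.36°, longitude 35.45°.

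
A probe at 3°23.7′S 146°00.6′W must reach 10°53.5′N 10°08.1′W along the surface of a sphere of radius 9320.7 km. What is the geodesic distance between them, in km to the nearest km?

With latitudes φ₁ = -3.395°, φ₂ = 10.892° and longitude difference Δλ = 135.875°:
cos c = sin φ₁ sin φ₂ + cos φ₁ cos φ₂ cos Δλ = (-0.0592)(0.1890) + (0.9982)(0.9820)(-0.7178) = -0.71484,
so c = arccos(-0.71484) = 2.36720 rad.
Distance = R·c = 9320.7 × 2.3672 ≈ 22064 km.

22064 km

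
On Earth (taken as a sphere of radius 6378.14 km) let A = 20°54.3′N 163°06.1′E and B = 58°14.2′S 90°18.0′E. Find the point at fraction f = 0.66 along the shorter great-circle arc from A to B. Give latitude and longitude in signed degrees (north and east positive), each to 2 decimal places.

The central angle between A and B is δ = 1.7294 rad.
With f = 0.66, the slerp weights are sin((1−f)δ)/sin δ = 0.5618 and sin(fδ)/sin δ = 0.9208.
Weighted sum of the unit vectors: (0.5618)·(-0.8938,0.2715,0.3568) + (0.9208)·(-0.0028,0.5264,-0.8502) = (-0.5047, 0.6372, -0.5824).
Converting back: φ = atan2(z, √(x²+y²)) = -35.62°, λ = atan2(y, x) = 128.38°.

-35.62°, 128.38°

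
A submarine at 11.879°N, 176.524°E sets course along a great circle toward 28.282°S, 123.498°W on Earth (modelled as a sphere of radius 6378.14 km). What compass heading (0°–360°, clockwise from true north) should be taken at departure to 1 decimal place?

Δλ = 59.978° = 1.0468 rad.
y = sin Δλ · cos φ₂ = (0.8658)(0.8806) = 0.7625
x = cos φ₁ sin φ₂ − sin φ₁ cos φ₂ cos Δλ = (0.9786)(-0.4738) − (0.2058)(0.8806)(0.5003) = -0.5544
θ = atan2(y, x) = 126.02°, so the bearing is 126.0°.

126.0°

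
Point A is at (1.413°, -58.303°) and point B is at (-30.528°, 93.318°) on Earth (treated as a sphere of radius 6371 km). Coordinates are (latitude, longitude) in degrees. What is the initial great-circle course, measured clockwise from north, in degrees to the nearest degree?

140°

With φ₁ = 0.0247, φ₂ = -0.5328, Δλ = 2.6463 rad, the forward-azimuth formula gives
θ = atan2( sin Δλ cos φ₂ , cos φ₁ sin φ₂ − sin φ₁ cos φ₂ cos Δλ ) = atan2(0.4094, -0.4891) = 140.07°.
So the initial bearing is 140°.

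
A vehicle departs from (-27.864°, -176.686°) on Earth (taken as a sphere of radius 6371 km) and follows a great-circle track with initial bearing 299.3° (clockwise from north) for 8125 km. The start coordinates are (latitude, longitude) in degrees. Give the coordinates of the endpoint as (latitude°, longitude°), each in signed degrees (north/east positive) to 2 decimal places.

16.13°, 123.03°

Angular distance δ = d/R = 8125/6371 = 1.27531 rad; initial bearing θ = 5.2238 rad.
sin φ₂ = sin φ₁ cos δ + cos φ₁ sin δ cos θ = (-0.4674)(0.2912) + (0.8841)(0.9567)(0.4894) = 0.2778, so φ₂ = 16.13°.
Δλ = atan2(sin θ sin δ cos φ₁, cos δ − sin φ₁ sin φ₂) = atan2(-0.7375, 0.4210) = -60.280°.
λ₂ = -176.686° − 60.280° = -236.97° → 123.03° after wrapping to (−180°, 180°].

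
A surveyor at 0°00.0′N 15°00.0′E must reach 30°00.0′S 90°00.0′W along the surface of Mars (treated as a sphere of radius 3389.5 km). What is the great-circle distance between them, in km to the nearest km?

With latitudes φ₁ = 0.000°, φ₂ = -30.000° and longitude difference Δλ = -105.000°:
Haversine: a = sin²(Δφ/2) + cos φ₁ cos φ₂ sin²(Δλ/2) = 0.0670 + (1.0000)(0.8660)(0.6294) = 0.61207.
Central angle c = 2·arcsin(√a) = 1.79686 rad.
Distance = R·c = 3389.5 × 1.7969 ≈ 6090 km.

6090 km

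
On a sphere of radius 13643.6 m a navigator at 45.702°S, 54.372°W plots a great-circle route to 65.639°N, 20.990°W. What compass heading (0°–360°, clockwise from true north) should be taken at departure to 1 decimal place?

14.4°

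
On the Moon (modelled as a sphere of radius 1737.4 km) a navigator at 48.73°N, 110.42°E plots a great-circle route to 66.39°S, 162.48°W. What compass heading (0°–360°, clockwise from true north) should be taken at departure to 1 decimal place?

With φ₁ = 0.8505, φ₂ = -1.1587, Δλ = 1.5202 rad, the forward-azimuth formula gives
θ = atan2( sin Δλ cos φ₂ , cos φ₁ sin φ₂ − sin φ₁ cos φ₂ cos Δλ ) = atan2(0.4000, -0.6196) = 147.16°.
So the initial bearing is 147.2°.

147.2°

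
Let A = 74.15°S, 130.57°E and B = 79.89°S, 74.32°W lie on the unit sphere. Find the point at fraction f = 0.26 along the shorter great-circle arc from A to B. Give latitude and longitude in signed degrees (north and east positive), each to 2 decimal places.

The central angle between A and B is δ = 0.4428 rad.
With f = 0.26, the slerp weights are sin((1−f)δ)/sin δ = 0.7511 and sin(fδ)/sin δ = 0.2681.
Weighted sum of the unit vectors: (0.7511)·(-0.1776,0.2075,-0.9620) + (0.2681)·(0.0474,-0.1690,-0.9845) = (-0.1207, 0.1105, -0.9865).
Converting back: φ = atan2(z, √(x²+y²)) = -80.58°, λ = atan2(y, x) = 137.52°.

-80.58°, 137.52°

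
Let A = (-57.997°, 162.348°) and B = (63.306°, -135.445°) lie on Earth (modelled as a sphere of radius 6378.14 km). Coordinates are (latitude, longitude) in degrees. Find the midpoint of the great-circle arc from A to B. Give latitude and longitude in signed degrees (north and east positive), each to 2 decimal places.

3.10°, -169.40°

Central angle δ = 2.2740 rad. Interpolating on the sphere with fraction f = 0.5:
P = [sin((1−f)δ)·A + sin(fδ)·B] / sin δ = 1.1895·A + 1.1895·B in Cartesian coordinates,
giving P = (-0.9815, -0.1837, 0.0540), i.e. latitude 3.10°, longitude -169.40°.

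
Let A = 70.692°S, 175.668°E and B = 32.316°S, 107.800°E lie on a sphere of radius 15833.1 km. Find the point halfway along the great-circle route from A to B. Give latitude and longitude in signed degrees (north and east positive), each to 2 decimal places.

-55.48°, 125.33°

The central angle between A and B is δ = 0.9150 rad.
With f = 0.5, the slerp weights are sin((1−f)δ)/sin δ = 0.5573 and sin(fδ)/sin δ = 0.5573.
Weighted sum of the unit vectors: (0.5573)·(-0.3297,0.0250,-0.9438) + (0.5573)·(-0.2583,0.8047,-0.5346) = (-0.3277, 0.4624, -0.8239).
Converting back: φ = atan2(z, √(x²+y²)) = -55.48°, λ = atan2(y, x) = 125.33°.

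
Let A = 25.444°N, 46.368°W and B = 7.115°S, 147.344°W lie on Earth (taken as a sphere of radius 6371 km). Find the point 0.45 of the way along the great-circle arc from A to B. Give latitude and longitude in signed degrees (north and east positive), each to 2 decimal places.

16.03°, -95.14°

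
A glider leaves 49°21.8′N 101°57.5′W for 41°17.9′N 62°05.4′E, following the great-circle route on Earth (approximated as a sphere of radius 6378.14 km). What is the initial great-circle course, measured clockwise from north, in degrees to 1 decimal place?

11.9°

Δλ = 164.048° = 2.8632 rad.
y = sin Δλ · cos φ₂ = (0.2748)(0.7513) = 0.2065
x = cos φ₁ sin φ₂ − sin φ₁ cos φ₂ cos Δλ = (0.6513)(0.6600) − (0.7589)(0.7513)(-0.9615) = 0.9780
θ = atan2(y, x) = 11.92°, so the bearing is 11.9°.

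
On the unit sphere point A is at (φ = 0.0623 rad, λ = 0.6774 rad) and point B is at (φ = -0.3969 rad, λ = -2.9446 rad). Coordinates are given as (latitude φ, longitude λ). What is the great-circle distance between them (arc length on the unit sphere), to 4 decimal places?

2.5687

Let φ₁ = 0.0623 rad, φ₂ = -0.3969 rad, and Δλ = 2.6612 rad.
cos c = sin φ₁ sin φ₂ + cos φ₁ cos φ₂ cos Δλ = (0.0623)(-0.3866) + (0.9981)(0.9223)(-0.8868) = -0.84035,
so c = arccos(-0.84035) = 2.56873 rad.
On the unit sphere the arc length equals the central angle: 2.5687.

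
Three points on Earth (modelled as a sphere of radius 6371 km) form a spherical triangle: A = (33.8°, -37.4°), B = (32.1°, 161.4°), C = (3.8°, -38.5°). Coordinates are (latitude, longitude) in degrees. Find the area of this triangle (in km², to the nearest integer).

Side lengths (central angles): a = 2.4334, b = 0.5239, c = 1.9506 rad; semiperimeter s = 2.4540.
By l'Huilier's theorem, tan(E/4) = √[tan(s/2) tan((s−a)/2) tan((s−b)/2) tan((s−c)/2)], giving spherical excess E = 0.4114 rad.
Area = E·R² = 0.4114 × (6371)² ≈ 16699245 km².

16699245 km²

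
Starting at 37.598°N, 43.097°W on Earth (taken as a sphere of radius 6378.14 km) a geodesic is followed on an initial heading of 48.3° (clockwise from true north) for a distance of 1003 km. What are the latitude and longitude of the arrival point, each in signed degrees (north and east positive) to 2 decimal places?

Angular distance δ = d/R = 1003/6378.14 = 0.15726 rad; initial bearing θ = 0.8430 rad.
sin φ₂ = sin φ₁ cos δ + cos φ₁ sin δ cos θ = (0.6101)(0.9877) + (0.7923)(0.1566)(0.6652) = 0.6851, so φ₂ = 43.25°.
Δλ = atan2(sin θ sin δ cos φ₁, cos δ − sin φ₁ sin φ₂) = atan2(0.0926, 0.5696) = 9.237°.
λ₂ = -43.097° + 9.237° = -33.86°.

43.25°, -33.86°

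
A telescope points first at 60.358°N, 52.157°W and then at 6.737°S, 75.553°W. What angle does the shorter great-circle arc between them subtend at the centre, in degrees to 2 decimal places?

69.58°

In radians: φ₁ = 1.0534, φ₂ = -0.1176, Δλ = -23.396° = -0.4083 rad.
Haversine: a = sin²(Δφ/2) + cos φ₁ cos φ₂ sin²(Δλ/2) = 0.3054 + (0.4946)(0.9931)(0.0411) = 0.32559.
Central angle c = 2·arcsin(√a) = 1.21448 rad.
So the angular separation is 69.58°.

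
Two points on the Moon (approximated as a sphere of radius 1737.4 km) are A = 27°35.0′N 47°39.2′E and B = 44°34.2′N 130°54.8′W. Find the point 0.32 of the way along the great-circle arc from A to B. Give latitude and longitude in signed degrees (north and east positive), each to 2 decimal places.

Central angle δ = 1.8821 rad. Interpolating on the sphere with fraction f = 0.32:
P = [sin((1−f)δ)·A + sin(fδ)·B] / sin δ = 1.0063·A + 0.5951·B in Cartesian coordinates,
giving P = (0.3232, 0.3388, 0.8836), i.e. latitude 62.08°, longitude 46.36°.

62.08°, 46.36°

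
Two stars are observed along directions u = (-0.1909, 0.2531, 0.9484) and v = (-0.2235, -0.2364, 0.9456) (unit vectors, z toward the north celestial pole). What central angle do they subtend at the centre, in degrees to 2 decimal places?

28.40°

u·v = 0.8796; |u| = 1.0000, |v| = 1.0000.
cos θ = (u·v)/(|u||v|) = 0.8797, so θ = 28.40°.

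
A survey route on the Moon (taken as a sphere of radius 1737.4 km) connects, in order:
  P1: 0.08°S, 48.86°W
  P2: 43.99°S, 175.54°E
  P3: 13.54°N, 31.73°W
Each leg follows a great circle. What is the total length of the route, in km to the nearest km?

7961 km

Leg P1→P2: central angle 2.1095 rad, distance 3665.1 km.
Leg P2→P3: central angle 2.4724 rad, distance 4295.6 km.
Total: 3665.1 + 4295.6 ≈ 7961 km.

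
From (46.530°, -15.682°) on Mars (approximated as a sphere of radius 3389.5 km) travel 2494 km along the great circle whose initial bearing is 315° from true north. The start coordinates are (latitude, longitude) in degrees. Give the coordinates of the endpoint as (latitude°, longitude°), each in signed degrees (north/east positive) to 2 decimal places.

59.82°, -86.45°

Angular distance δ = d/R = 2494/3389.5 = 0.73580 rad; initial bearing θ = 5.4978 rad.
sin φ₂ = sin φ₁ cos δ + cos φ₁ sin δ cos θ = (0.7257)(0.7413) + (0.6880)(0.6712)(0.7071) = 0.8645, so φ₂ = 59.82°.
Δλ = atan2(sin θ sin δ cos φ₁, cos δ − sin φ₁ sin φ₂) = atan2(-0.3265, 0.1139) = -70.769°.
λ₂ = -15.682° − 70.769° = -86.45°.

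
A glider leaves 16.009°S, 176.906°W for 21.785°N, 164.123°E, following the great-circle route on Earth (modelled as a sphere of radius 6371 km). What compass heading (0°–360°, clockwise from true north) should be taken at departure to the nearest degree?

333°

With φ₁ = -0.2794, φ₂ = 0.3802, Δλ = -0.3311 rad, the forward-azimuth formula gives
θ = atan2( sin Δλ cos φ₂ , cos φ₁ sin φ₂ − sin φ₁ cos φ₂ cos Δλ ) = atan2(-0.3019, 0.5989) = -26.75°.
Adding 360° brings this into [0°, 360°): 333°.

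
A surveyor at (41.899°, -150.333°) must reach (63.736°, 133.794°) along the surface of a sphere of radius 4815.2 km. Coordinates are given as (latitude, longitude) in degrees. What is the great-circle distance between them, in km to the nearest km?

With latitudes φ₁ = 41.899°, φ₂ = 63.736° and longitude difference Δλ = -75.873°:
cos c = sin φ₁ sin φ₂ + cos φ₁ cos φ₂ cos Δλ = (0.6678)(0.8968) + (0.7443)(0.4425)(0.2441) = 0.67927,
so c = arccos(0.67927) = 0.82403 rad.
Distance = R·c = 4815.2 × 0.8240 ≈ 3968 km.

3968 km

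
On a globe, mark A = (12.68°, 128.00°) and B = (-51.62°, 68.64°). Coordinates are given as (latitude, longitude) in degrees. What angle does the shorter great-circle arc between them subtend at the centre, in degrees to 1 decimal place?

Let φ₁ = 0.2213 rad, φ₂ = -0.9009 rad, and Δλ = -1.0360 rad.
Haversine: a = sin²(Δφ/2) + cos φ₁ cos φ₂ sin²(Δλ/2) = 0.2832 + (0.9756)(0.6209)(0.2452) = 0.43168.
Central angle c = 2·arcsin(√a) = 1.43373 rad.
So the angular separation is 82.1°.

82.1°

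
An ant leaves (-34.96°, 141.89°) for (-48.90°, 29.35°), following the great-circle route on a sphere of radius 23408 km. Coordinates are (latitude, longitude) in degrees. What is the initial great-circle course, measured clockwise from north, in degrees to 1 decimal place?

218.5°

With φ₁ = -0.6102, φ₂ = -0.8535, Δλ = -1.9642 rad, the forward-azimuth formula gives
θ = atan2( sin Δλ cos φ₂ , cos φ₁ sin φ₂ − sin φ₁ cos φ₂ cos Δλ ) = atan2(-0.6072, -0.7620) = -141.45°.
Adding 360° brings this into [0°, 360°): 218.5°.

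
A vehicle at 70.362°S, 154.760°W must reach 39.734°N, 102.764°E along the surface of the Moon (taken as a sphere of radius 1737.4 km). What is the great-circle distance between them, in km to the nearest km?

3977 km

Let φ₁ = -1.2280 rad, φ₂ = 0.6935 rad, and Δλ = -1.7885 rad.
Haversine: a = sin²(Δφ/2) + cos φ₁ cos φ₂ sin²(Δλ/2) = 0.6718 + (0.3361)(0.7690)(0.6080) = 0.82894.
Central angle c = 2·arcsin(√a) = 2.28879 rad.
Distance = R·c = 1737.4 × 2.2888 ≈ 3977 km.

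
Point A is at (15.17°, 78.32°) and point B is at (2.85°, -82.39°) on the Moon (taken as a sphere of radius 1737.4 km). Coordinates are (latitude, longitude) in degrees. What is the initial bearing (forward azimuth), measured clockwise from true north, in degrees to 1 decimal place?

Δλ = -160.710° = -2.8049 rad.
y = sin Δλ · cos φ₂ = (-0.3303)(0.9988) = -0.3299
x = cos φ₁ sin φ₂ − sin φ₁ cos φ₂ cos Δλ = (0.9652)(0.0497) − (0.2617)(0.9988)(-0.9439) = 0.2947
θ = atan2(y, x) = -48.23°; adding 360° gives 311.8°.

311.8°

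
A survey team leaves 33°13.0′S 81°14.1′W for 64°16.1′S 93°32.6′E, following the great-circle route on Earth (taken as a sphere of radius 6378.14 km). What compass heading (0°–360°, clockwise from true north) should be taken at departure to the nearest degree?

Δλ = 174.778° = 3.0505 rad.
y = sin Δλ · cos φ₂ = (0.0910)(0.4342) = 0.0395
x = cos φ₁ sin φ₂ − sin φ₁ cos φ₂ cos Δλ = (0.8366)(-0.9008) − (-0.5478)(0.4342)(-0.9959) = -0.9905
θ = atan2(y, x) = 177.72°, so the bearing is 178°.

178°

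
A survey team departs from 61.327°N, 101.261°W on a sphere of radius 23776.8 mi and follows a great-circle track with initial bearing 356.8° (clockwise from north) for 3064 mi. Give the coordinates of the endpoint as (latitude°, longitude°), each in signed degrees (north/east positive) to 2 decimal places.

68.70°, -102.39°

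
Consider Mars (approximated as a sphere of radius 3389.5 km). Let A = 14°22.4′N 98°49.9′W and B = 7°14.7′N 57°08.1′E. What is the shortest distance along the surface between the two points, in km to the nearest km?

8745 km

Let φ₁ = 0.2509 rad, φ₂ = 0.1264 rad, and Δλ = 2.7221 rad.
cos c = sin φ₁ sin φ₂ + cos φ₁ cos φ₂ cos Δλ = (0.2482)(0.1261) + (0.9687)(0.9920)(-0.9133) = -0.84635,
so c = arccos(-0.84635) = 2.57989 rad.
Distance = R·c = 3389.5 × 2.5799 ≈ 8745 km.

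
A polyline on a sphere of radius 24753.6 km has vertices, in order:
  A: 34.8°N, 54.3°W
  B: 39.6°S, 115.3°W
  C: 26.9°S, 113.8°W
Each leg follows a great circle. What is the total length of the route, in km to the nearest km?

45809 km

Leg A→B: central angle 1.6279 rad, distance 40295.7 km.
Leg B→C: central angle 0.2227 rad, distance 5513.3 km.
Total: 40295.7 + 5513.3 ≈ 45809 km.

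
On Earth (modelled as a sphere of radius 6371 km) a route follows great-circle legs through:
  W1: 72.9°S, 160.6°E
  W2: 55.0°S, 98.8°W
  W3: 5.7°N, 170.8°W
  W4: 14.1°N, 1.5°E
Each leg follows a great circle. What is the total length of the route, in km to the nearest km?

Leg W1→W2: central angle 0.7198 rad, distance 4586.1 km.
Leg W2→W3: central angle 1.4756 rad, distance 9401.3 km.
Leg W3→W4: central angle 2.7712 rad, distance 17655.2 km.
Total: 4586.1 + 9401.3 + 17655.2 ≈ 31643 km.

31643 km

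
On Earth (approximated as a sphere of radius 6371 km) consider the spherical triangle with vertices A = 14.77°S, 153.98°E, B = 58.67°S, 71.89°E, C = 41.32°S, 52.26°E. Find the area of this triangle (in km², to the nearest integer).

Side lengths (central angles): a = 0.3714, b = 1.5500, c = 1.2797 rad; semiperimeter s = 1.6006.
By l'Huilier's theorem, tan(E/4) = √[tan(s/2) tan((s−a)/2) tan((s−b)/2) tan((s−c)/2)], giving spherical excess E = 0.2180 rad.
Area = E·R² = 0.2180 × (6371)² ≈ 8850318 km².

8850318 km²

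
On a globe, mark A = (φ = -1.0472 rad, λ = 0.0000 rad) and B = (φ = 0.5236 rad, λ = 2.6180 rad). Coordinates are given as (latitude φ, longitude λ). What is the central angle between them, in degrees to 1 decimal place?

143.9°

In radians: φ₁ = -1.0472, φ₂ = 0.5236, Δλ = 150.000° = 2.6180 rad.
cos c = sin φ₁ sin φ₂ + cos φ₁ cos φ₂ cos Δλ = (-0.8660)(0.5000) + (0.5000)(0.8660)(-0.8660) = -0.80801,
so c = arccos(-0.80801) = 2.51157 rad.
So the angular separation is 143.9°.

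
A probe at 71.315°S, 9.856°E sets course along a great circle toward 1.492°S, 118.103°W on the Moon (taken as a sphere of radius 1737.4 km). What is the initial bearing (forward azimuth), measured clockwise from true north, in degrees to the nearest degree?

233°

With φ₁ = -1.2447, φ₂ = -0.0260, Δλ = -2.2333 rad, the forward-azimuth formula gives
θ = atan2( sin Δλ cos φ₂ , cos φ₁ sin φ₂ − sin φ₁ cos φ₂ cos Δλ ) = atan2(-0.7882, -0.5908) = -126.86°.
Adding 360° brings this into [0°, 360°): 233°.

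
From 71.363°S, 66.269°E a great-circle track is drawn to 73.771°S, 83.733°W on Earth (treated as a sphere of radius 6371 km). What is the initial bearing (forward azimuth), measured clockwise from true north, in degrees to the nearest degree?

With φ₁ = -1.2455, φ₂ = -1.2875, Δλ = -2.6180 rad, the forward-azimuth formula gives
θ = atan2( sin Δλ cos φ₂ , cos φ₁ sin φ₂ − sin φ₁ cos φ₂ cos Δλ ) = atan2(-0.1397, -0.5362) = -165.39°.
Adding 360° brings this into [0°, 360°): 195°.

195°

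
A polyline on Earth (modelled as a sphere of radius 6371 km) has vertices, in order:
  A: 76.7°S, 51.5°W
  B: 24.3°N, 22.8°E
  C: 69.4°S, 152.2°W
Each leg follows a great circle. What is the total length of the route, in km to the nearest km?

27232 km

Leg A→B: central angle 1.9217 rad, distance 12243.1 km.
Leg B→C: central angle 2.3527 rad, distance 14989.2 km.
Total: 12243.1 + 14989.2 ≈ 27232 km.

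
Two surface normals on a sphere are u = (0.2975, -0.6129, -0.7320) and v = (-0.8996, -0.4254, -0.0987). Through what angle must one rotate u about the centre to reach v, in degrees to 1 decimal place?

u·v = 0.0653; |u| = 1.0000, |v| = 1.0000.
cos θ = (u·v)/(|u||v|) = 0.0653, so θ = 86.3°.

86.3°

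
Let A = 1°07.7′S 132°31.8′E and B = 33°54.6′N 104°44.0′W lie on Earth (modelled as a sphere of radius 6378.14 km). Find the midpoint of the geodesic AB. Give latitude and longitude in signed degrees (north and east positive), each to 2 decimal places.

Central angle δ = 2.0485 rad. Interpolating on the sphere with fraction f = 0.5:
P = [sin((1−f)δ)·A + sin(fδ)·B] / sin δ = 0.9620·A + 0.9620·B in Cartesian coordinates,
giving P = (-0.8532, -0.0633, 0.5177), i.e. latitude 31.18°, longitude -175.75°.

31.18°, -175.75°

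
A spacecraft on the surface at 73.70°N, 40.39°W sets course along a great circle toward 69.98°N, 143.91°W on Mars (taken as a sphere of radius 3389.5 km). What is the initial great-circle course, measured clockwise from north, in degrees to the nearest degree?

316°

With φ₁ = 1.2863, φ₂ = 1.2214, Δλ = -1.8068 rad, the forward-azimuth formula gives
θ = atan2( sin Δλ cos φ₂ , cos φ₁ sin φ₂ − sin φ₁ cos φ₂ cos Δλ ) = atan2(-0.3329, 0.3405) = -44.35°.
Adding 360° brings this into [0°, 360°): 316°.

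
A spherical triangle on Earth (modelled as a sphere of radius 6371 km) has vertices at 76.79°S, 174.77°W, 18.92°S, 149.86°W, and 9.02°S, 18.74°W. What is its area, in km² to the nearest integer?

52170767 km²

Side lengths (central angles): a = 2.1695, b = 1.6244, c = 1.0336 rad; semiperimeter s = 2.4138.
By l'Huilier's theorem, tan(E/4) = √[tan(s/2) tan((s−a)/2) tan((s−b)/2) tan((s−c)/2)], giving spherical excess E = 1.2853 rad.
Area = E·R² = 1.2853 × (6371)² ≈ 52170767 km².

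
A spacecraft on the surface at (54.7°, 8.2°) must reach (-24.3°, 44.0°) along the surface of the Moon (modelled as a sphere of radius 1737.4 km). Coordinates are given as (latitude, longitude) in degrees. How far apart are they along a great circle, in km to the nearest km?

With latitudes φ₁ = 54.700°, φ₂ = -24.300° and longitude difference Δλ = 35.800°:
Haversine: a = sin²(Δφ/2) + cos φ₁ cos φ₂ sin²(Δλ/2) = 0.4046 + (0.5779)(0.9114)(0.0945) = 0.45435.
Central angle c = 2·arcsin(√a) = 1.47937 rad.
Distance = R·c = 1737.4 × 1.4794 ≈ 2570 km.

2570 km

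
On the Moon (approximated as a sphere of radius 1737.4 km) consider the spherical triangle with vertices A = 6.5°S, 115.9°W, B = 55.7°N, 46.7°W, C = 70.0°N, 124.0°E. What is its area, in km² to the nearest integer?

Side lengths (central angles): a = 0.9446, b = 1.8513, c = 1.4653 rad; semiperimeter s = 2.1306.
By l'Huilier's theorem, tan(E/4) = √[tan(s/2) tan((s−a)/2) tan((s−b)/2) tan((s−c)/2)], giving spherical excess E = 0.9541 rad.
Area = E·R² = 0.9541 × (1737.4)² ≈ 2880142 km².

2880142 km²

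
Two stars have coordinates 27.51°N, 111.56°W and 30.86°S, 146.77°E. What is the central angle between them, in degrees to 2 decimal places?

113.01°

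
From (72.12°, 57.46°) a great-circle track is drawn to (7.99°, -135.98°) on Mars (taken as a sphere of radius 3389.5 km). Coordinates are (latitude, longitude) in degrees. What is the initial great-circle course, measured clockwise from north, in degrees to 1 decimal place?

With φ₁ = 1.2587, φ₂ = 0.1395, Δλ = 2.9070 rad, the forward-azimuth formula gives
θ = atan2( sin Δλ cos φ₂ , cos φ₁ sin φ₂ − sin φ₁ cos φ₂ cos Δλ ) = atan2(0.2302, 0.9593) = 13.49°.
So the initial bearing is 13.5°.

13.5°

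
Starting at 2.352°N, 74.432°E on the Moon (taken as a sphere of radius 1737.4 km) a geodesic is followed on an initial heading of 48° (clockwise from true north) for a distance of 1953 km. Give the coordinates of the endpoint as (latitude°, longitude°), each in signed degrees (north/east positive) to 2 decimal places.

Angular distance δ = d/R = 1953/1737.4 = 1.12409 rad; initial bearing θ = 0.8378 rad.
sin φ₂ = sin φ₁ cos δ + cos φ₁ sin δ cos θ = (0.0410)(0.4320) + (0.9992)(0.9019)(0.6691) = 0.6207, so φ₂ = 38.37°.
Δλ = atan2(sin θ sin δ cos φ₁, cos δ − sin φ₁ sin φ₂) = atan2(0.6697, 0.4065) = 58.740°.
λ₂ = 74.432° + 58.740° = 133.17°.

38.37°, 133.17°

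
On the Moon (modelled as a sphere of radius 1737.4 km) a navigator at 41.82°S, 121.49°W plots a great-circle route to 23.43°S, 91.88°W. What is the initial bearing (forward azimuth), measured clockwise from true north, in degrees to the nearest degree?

With φ₁ = -0.7299, φ₂ = -0.4089, Δλ = 0.5168 rad, the forward-azimuth formula gives
θ = atan2( sin Δλ cos φ₂ , cos φ₁ sin φ₂ − sin φ₁ cos φ₂ cos Δλ ) = atan2(0.4534, 0.2356) = 62.54°.
So the initial bearing is 63°.

63°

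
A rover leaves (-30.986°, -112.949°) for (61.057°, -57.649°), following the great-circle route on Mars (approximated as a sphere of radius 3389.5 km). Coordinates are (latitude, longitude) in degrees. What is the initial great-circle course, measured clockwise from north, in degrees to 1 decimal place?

Δλ = 55.300° = 0.9652 rad.
y = sin Δλ · cos φ₂ = (0.8221)(0.4839) = 0.3979
x = cos φ₁ sin φ₂ − sin φ₁ cos φ₂ cos Δλ = (0.8573)(0.8751) − (-0.5148)(0.4839)(0.5693) = 0.8921
θ = atan2(y, x) = 24.04°, so the bearing is 24.0°.

24.0°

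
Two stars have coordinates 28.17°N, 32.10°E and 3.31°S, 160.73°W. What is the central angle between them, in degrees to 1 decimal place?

In radians: φ₁ = 0.4917, φ₂ = -0.0578, Δλ = 167.170° = 2.9177 rad.
cos c = sin φ₁ sin φ₂ + cos φ₁ cos φ₂ cos Δλ = (0.4721)(-0.0577) + (0.8816)(0.9983)(-0.9750) = -0.88536,
so c = arccos(-0.88536) = 2.65807 rad.
So the angular separation is 152.3°.

152.3°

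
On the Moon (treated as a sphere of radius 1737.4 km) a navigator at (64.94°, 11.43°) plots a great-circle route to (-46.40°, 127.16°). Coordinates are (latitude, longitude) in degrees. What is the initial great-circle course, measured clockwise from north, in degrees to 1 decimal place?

93.3°

With φ₁ = 1.1334, φ₂ = -0.8098, Δλ = 2.0199 rad, the forward-azimuth formula gives
θ = atan2( sin Δλ cos φ₂ , cos φ₁ sin φ₂ − sin φ₁ cos φ₂ cos Δλ ) = atan2(0.6212, -0.0355) = 93.27°.
So the initial bearing is 93.3°.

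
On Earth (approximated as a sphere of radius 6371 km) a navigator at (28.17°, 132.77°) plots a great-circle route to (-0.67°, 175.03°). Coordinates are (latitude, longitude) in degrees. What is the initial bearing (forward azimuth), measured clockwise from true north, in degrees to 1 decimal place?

118.1°

With φ₁ = 0.4917, φ₂ = -0.0117, Δλ = 0.7376 rad, the forward-azimuth formula gives
θ = atan2( sin Δλ cos φ₂ , cos φ₁ sin φ₂ − sin φ₁ cos φ₂ cos Δλ ) = atan2(0.6725, -0.3597) = 118.14°.
So the initial bearing is 118.1°.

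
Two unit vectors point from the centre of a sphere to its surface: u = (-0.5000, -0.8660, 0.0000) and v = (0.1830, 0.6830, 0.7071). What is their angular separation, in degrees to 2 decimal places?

133.08°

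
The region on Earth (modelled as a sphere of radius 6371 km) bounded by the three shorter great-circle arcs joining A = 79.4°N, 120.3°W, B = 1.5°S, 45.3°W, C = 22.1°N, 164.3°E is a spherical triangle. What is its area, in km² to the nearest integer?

Side lengths (central angles): a = 2.5238, b = 1.1453, c = 1.5489 rad; semiperimeter s = 2.6090.
By l'Huilier's theorem, tan(E/4) = √[tan(s/2) tan((s−a)/2) tan((s−b)/2) tan((s−c)/2)], giving spherical excess E = 1.1173 rad.
Area = E·R² = 1.1173 × (6371)² ≈ 45349124 km².

45349124 km²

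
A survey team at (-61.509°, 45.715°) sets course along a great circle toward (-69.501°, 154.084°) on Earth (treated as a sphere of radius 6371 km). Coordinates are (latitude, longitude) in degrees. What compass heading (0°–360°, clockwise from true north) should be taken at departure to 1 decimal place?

Δλ = 108.369° = 1.8914 rad.
y = sin Δλ · cos φ₂ = (0.9490)(0.3502) = 0.3323
x = cos φ₁ sin φ₂ − sin φ₁ cos φ₂ cos Δλ = (0.4770)(-0.9367) − (-0.8789)(0.3502)(-0.3151) = -0.5438
θ = atan2(y, x) = 148.57°, so the bearing is 148.6°.

148.6°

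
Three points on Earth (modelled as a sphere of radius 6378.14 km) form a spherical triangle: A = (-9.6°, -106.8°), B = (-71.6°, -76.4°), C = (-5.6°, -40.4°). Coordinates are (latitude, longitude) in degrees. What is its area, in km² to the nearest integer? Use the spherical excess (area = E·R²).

28817700 km²

Side lengths (central angles): a = 1.2167, b = 1.1493, c = 1.1300 rad; semiperimeter s = 1.7480.
By l'Huilier's theorem, tan(E/4) = √[tan(s/2) tan((s−a)/2) tan((s−b)/2) tan((s−c)/2)], giving spherical excess E = 0.7084 rad.
Area = E·R² = 0.7084 × (6378.14)² ≈ 28817700 km².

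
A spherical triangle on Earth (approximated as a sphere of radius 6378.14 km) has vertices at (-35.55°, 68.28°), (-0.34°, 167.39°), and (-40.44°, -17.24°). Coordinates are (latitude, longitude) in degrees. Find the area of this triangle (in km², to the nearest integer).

Side lengths (central angles): a = 2.4261, b = 1.1313, c = 1.6965 rad; semiperimeter s = 2.6269.
By l'Huilier's theorem, tan(E/4) = √[tan(s/2) tan((s−a)/2) tan((s−b)/2) tan((s−c)/2)], giving spherical excess E = 1.5980 rad.
Area = E·R² = 1.5980 × (6378.14)² ≈ 65009531 km².

65009531 km²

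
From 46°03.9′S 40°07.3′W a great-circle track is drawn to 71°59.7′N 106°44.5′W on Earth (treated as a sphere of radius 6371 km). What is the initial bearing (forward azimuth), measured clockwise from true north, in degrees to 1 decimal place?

339.2°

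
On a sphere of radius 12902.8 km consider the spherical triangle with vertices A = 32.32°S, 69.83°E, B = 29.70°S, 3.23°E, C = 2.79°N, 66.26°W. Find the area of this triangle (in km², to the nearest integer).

Side lengths (central angles): a = 1.2871, b = 2.2577, c = 0.9807 rad; semiperimeter s = 2.2628.
By l'Huilier's theorem, tan(E/4) = √[tan(s/2) tan((s−a)/2) tan((s−b)/2) tan((s−c)/2)], giving spherical excess E = 0.1852 rad.
Area = E·R² = 0.1852 × (12902.8)² ≈ 30829601 km².

30829601 km²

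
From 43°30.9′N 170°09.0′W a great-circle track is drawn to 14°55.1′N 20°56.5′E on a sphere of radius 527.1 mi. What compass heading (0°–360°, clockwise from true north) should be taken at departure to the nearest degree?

348°

Δλ = -168.908° = -2.9480 rad.
y = sin Δλ · cos φ₂ = (-0.1924)(0.9663) = -0.1859
x = cos φ₁ sin φ₂ − sin φ₁ cos φ₂ cos Δλ = (0.7252)(0.2574) − (0.6885)(0.9663)(-0.9813) = 0.8396
θ = atan2(y, x) = -12.48°; adding 360° gives 348°.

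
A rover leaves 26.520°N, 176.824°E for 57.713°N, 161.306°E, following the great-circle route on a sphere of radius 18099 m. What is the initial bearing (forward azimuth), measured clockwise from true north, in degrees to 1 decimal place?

344.8°

With φ₁ = 0.4629, φ₂ = 1.0073, Δλ = -0.2708 rad, the forward-azimuth formula gives
θ = atan2( sin Δλ cos φ₂ , cos φ₁ sin φ₂ − sin φ₁ cos φ₂ cos Δλ ) = atan2(-0.1429, 0.5266) = -15.18°.
Adding 360° brings this into [0°, 360°): 344.8°.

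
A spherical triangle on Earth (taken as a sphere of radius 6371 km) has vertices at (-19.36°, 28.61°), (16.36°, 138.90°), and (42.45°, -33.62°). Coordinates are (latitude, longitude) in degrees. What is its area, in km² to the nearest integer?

Side lengths (central angles): a = 2.1081, b = 1.4700, c = 1.9903 rad; semiperimeter s = 2.7842.
By l'Huilier's theorem, tan(E/4) = √[tan(s/2) tan((s−a)/2) tan((s−b)/2) tan((s−c)/2)], giving spherical excess E = 2.6828 rad.
Area = E·R² = 2.6828 × (6371)² ≈ 108894771 km².

108894771 km²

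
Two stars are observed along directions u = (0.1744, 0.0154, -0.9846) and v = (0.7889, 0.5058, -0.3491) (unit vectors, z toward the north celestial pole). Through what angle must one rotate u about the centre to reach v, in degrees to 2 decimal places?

u·v = 0.4891; |u| = 1.0000, |v| = 1.0000.
cos θ = (u·v)/(|u||v|) = 0.4891, so θ = 60.72°.

60.72°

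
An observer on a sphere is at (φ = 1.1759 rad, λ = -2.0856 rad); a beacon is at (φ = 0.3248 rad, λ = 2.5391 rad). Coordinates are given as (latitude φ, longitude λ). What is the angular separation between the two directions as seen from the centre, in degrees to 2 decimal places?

74.77°

In radians: φ₁ = 1.1759, φ₂ = 0.3248, Δλ = -95.024° = -1.6585 rad.
cos c = sin φ₁ sin φ₂ + cos φ₁ cos φ₂ cos Δλ = (0.9230)(0.3191) + (0.3847)(0.9477)(-0.0876) = 0.26263,
so c = arccos(0.26263) = 1.30505 rad.
So the angular separation is 74.77°.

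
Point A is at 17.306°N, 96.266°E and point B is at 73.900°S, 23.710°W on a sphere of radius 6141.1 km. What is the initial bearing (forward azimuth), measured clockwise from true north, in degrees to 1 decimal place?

195.3°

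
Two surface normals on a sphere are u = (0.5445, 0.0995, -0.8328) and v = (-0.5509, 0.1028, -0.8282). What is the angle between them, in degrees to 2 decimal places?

66.42°

u·v = 0.4000; |u| = 1.0000, |v| = 1.0000.
cos θ = (u·v)/(|u||v|) = 0.4000, so θ = 66.42°.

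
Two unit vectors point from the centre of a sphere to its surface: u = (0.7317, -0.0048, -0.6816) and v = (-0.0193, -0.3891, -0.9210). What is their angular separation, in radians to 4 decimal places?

u·v = 0.6155; |u| = 1.0000, |v| = 1.0000.
cos θ = (u·v)/(|u||v|) = 0.6155, so θ = 0.9078 rad.

0.9078 rad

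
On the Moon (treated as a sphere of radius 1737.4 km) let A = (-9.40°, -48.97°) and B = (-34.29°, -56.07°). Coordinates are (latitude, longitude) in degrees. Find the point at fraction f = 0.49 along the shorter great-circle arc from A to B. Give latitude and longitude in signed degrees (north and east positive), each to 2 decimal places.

-21.63°, -52.14°

The central angle between A and B is δ = 0.4490 rad.
With f = 0.49, the slerp weights are sin((1−f)δ)/sin δ = 0.5230 and sin(fδ)/sin δ = 0.5028.
Weighted sum of the unit vectors: (0.5230)·(0.6476,-0.7442,-0.1633) + (0.5028)·(0.4612,-0.6855,-0.5634) = (0.5706, -0.7339, -0.3687).
Converting back: φ = atan2(z, √(x²+y²)) = -21.63°, λ = atan2(y, x) = -52.14°.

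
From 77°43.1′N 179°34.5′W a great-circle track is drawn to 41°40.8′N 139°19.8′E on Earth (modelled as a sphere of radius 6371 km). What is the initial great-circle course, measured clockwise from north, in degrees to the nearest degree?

230°

Δλ = -41.095° = -0.7172 rad.
y = sin Δλ · cos φ₂ = (-0.6573)(0.7469) = -0.4909
x = cos φ₁ sin φ₂ − sin φ₁ cos φ₂ cos Δλ = (0.2127)(0.6650) − (0.9771)(0.7469)(0.7536) = -0.4085
θ = atan2(y, x) = -129.77°; adding 360° gives 230°.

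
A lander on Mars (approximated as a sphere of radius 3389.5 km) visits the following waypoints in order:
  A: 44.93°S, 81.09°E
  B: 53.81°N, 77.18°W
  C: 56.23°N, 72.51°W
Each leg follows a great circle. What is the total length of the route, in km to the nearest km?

9880 km

Leg A→B: central angle 2.8518 rad, distance 9666.2 km.
Leg B→C: central angle 0.0630 rad, distance 213.4 km.
Total: 9666.2 + 213.4 ≈ 9880 km.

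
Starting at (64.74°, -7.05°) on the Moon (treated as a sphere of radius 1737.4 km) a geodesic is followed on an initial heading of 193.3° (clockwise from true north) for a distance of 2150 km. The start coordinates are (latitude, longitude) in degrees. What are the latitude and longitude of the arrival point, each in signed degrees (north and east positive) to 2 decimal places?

Angular distance δ = d/R = 2150/1737.4 = 1.23748 rad; initial bearing θ = 3.3737 rad.
sin φ₂ = sin φ₁ cos δ + cos φ₁ sin δ cos θ = (0.9044)(0.3272) + (0.4267)(0.9450)(-0.9732) = -0.0965, so φ₂ = -5.54°.
Δλ = atan2(sin θ sin δ cos φ₁, cos δ − sin φ₁ sin φ₂) = atan2(-0.0928, 0.4145) = -12.616°.
λ₂ = -7.050° − 12.616° = -19.67°.

-5.54°, -19.67°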